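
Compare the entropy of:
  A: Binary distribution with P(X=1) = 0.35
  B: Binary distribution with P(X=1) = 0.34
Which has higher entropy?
A

For binary distributions, entropy is maximized at p=0.5 and decreases as p moves toward 0 or 1.

H(A) = H(0.35) = 0.9341 bits
H(B) = H(0.34) = 0.9248 bits

Distribution A (p=0.35) is closer to uniform (p=0.5), so it has higher entropy.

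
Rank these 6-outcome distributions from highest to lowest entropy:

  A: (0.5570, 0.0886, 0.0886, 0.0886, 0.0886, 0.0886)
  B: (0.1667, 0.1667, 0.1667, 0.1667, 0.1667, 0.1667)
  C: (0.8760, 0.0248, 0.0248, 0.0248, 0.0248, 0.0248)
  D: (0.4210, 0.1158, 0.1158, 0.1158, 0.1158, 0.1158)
B > D > A > C

Key insight: Entropy is maximized by uniform distributions and minimized by concentrated distributions.

Entropies:
  H(A) = 2.0192 bits
  H(B) = 2.5850 bits
  H(C) = 0.8287 bits
  H(D) = 2.3263 bits

Ranking: B > D > A > C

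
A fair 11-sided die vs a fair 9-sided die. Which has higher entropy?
11-sided die

Both are uniform distributions; for uniform over n outcomes, H = log₂(n). H(11-sided) = log₂(11) = 3.459 bits and H(9-sided) = log₂(9) = 3.170 bits. More outcomes in a uniform distribution means higher entropy.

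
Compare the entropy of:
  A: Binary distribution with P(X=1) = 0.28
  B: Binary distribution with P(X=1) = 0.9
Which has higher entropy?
A

For binary distributions, entropy is maximized at p=0.5 and decreases as p moves toward 0 or 1.

H(A) = H(0.28) = 0.8555 bits
H(B) = H(0.9) = 0.4690 bits

Distribution A (p=0.28) is closer to uniform (p=0.5), so it has higher entropy.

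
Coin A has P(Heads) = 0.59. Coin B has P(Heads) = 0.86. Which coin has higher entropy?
A

For binary distributions, entropy is maximized at p=0.5 and decreases as p moves toward 0 or 1.

H(A) = H(0.59) = 0.9765 bits
H(B) = H(0.86) = 0.5842 bits

Distribution A (p=0.59) is closer to uniform (p=0.5), so it has higher entropy.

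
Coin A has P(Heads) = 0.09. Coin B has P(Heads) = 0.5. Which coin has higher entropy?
B

For binary distributions, entropy is maximized at p=0.5 and decreases as p moves toward 0 or 1.

H(A) = H(0.09) = 0.4365 bits
H(B) = H(0.5) = 1.0000 bits

Distribution B (p=0.5) is closer to uniform (p=0.5), so it has higher entropy.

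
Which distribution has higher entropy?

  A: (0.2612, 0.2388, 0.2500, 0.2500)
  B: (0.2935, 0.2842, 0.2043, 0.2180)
A

Both distributions are close to uniform, making this a harder comparison.

H(A) = 1.9993 bits
H(B) = 1.9821 bits

The distribution closer to uniform has higher entropy.
Answer: A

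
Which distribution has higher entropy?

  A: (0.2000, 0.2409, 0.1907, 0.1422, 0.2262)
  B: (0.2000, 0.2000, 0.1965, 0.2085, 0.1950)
B

Both distributions are close to uniform, making this a harder comparison.

H(A) = 2.3001 bits
H(B) = 2.3215 bits

The distribution closer to uniform has higher entropy.
Answer: B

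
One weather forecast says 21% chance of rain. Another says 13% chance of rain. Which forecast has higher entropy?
21% forecast

Treat each forecast as a Bernoulli distribution. Binary entropy is maximized at p=0.5 and falls off symmetrically toward 0 or 1. The 21% forecast is closer to 50%, so it is more uncertain. H(21%) ≈ 0.741 bits, H(13%) ≈ 0.557 bits.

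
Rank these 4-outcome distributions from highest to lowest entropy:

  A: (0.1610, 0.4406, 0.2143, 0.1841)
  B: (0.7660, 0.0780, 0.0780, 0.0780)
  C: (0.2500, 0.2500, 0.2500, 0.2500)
C > A > B

Key insight: Entropy is maximized by uniform distributions and minimized by concentrated distributions.

- Uniform distributions have maximum entropy log₂(4) = 2.0000 bits
- The more "peaked" or concentrated a distribution, the lower its entropy

Entropies:
  H(A) = 1.8709 bits
  H(B) = 1.1558 bits
  H(C) = 2.0000 bits

Ranking: C > A > B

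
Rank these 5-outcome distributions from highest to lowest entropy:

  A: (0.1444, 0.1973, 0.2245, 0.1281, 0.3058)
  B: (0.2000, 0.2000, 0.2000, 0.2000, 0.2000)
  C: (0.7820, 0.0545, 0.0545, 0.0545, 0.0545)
B > A > C

Key insight: Entropy is maximized by uniform distributions and minimized by concentrated distributions.

- Uniform distributions have maximum entropy log₂(5) = 2.3219 bits
- The more "peaked" or concentrated a distribution, the lower its entropy

Entropies:
  H(A) = 2.2514 bits
  H(B) = 2.3219 bits
  H(C) = 1.1925 bits

Ranking: B > A > C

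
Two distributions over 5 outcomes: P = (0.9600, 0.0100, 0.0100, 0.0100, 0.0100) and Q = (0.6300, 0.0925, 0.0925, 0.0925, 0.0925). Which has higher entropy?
Q

P is highly concentrated on one outcome (96%), making it nearly deterministic. Q spreads its mass more evenly (max 63%). The more spread-out distribution has higher entropy: H(P) ≈ 0.322 bits, H(Q) ≈ 1.691 bits.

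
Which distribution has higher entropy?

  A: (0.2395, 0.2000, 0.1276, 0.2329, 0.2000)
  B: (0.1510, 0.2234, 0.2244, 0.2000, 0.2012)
B

Both distributions are close to uniform, making this a harder comparison.

H(A) = 2.2912 bits
H(B) = 2.3085 bits

The distribution closer to uniform has higher entropy.
Answer: B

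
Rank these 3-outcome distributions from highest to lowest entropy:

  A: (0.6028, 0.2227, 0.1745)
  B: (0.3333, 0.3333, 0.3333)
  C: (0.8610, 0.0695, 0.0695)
B > A > C

Key insight: Entropy is maximized by uniform distributions and minimized by concentrated distributions.

- Uniform distributions have maximum entropy log₂(3) = 1.5850 bits
- The more "peaked" or concentrated a distribution, the lower its entropy

Entropies:
  H(A) = 1.3623 bits
  H(B) = 1.5850 bits
  H(C) = 0.7206 bits

Ranking: B > A > C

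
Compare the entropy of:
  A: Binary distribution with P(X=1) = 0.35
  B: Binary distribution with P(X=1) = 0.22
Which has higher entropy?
A

For binary distributions, entropy is maximized at p=0.5 and decreases as p moves toward 0 or 1.

H(A) = H(0.35) = 0.9341 bits
H(B) = H(0.22) = 0.7602 bits

Distribution A (p=0.35) is closer to uniform (p=0.5), so it has higher entropy.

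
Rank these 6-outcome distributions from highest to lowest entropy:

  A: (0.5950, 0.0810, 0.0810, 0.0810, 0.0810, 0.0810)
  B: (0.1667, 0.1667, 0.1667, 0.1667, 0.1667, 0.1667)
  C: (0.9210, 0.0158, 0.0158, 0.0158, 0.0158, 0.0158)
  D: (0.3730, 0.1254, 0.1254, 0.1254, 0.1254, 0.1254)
B > D > A > C

Key insight: Entropy is maximized by uniform distributions and minimized by concentrated distributions.

Entropies:
  H(A) = 1.9142 bits
  H(B) = 2.5850 bits
  H(C) = 0.5821 bits
  H(D) = 2.4088 bits

Ranking: B > D > A > C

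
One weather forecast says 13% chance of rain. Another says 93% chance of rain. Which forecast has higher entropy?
13% forecast

Treat each forecast as a Bernoulli distribution. Binary entropy is maximized at p=0.5 and falls off symmetrically toward 0 or 1. The 13% forecast is closer to 50%, so it is more uncertain. H(13%) ≈ 0.557 bits, H(93%) ≈ 0.366 bits.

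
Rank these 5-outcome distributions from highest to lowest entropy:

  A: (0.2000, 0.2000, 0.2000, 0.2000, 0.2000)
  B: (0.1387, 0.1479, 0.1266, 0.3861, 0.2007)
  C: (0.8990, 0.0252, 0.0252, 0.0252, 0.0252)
A > B > C

Key insight: Entropy is maximized by uniform distributions and minimized by concentrated distributions.

- Uniform distributions have maximum entropy log₂(5) = 2.3219 bits
- The more "peaked" or concentrated a distribution, the lower its entropy

Entropies:
  H(A) = 2.3219 bits
  H(B) = 2.1757 bits
  H(C) = 0.6742 bits

Ranking: A > B > C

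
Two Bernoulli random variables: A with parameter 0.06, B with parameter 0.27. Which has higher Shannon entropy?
B

For binary distributions, entropy is maximized at p=0.5 and decreases as p moves toward 0 or 1.

H(A) = H(0.06) = 0.3274 bits
H(B) = H(0.27) = 0.8415 bits

Distribution B (p=0.27) is closer to uniform (p=0.5), so it has higher entropy.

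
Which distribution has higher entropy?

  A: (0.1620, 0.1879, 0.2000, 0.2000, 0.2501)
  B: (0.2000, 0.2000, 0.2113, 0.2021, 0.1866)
B

Both distributions are close to uniform, making this a harder comparison.

H(A) = 2.3075 bits
H(B) = 2.3208 bits

The distribution closer to uniform has higher entropy.
Answer: B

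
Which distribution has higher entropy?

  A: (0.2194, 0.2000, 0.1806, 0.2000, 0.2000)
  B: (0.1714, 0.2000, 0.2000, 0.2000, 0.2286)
A

Both distributions are close to uniform, making this a harder comparison.

H(A) = 2.3192 bits
H(B) = 2.3160 bits

The distribution closer to uniform has higher entropy.
Answer: A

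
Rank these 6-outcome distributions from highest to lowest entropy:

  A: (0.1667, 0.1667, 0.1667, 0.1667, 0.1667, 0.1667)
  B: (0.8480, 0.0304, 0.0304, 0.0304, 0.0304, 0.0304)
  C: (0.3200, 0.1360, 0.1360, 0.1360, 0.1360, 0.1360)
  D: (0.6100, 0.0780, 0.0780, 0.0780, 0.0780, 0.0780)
A > C > D > B

Key insight: Entropy is maximized by uniform distributions and minimized by concentrated distributions.

Entropies:
  H(A) = 2.5850 bits
  H(B) = 0.9678 bits
  H(C) = 2.4833 bits
  H(D) = 1.8704 bits

Ranking: A > C > D > B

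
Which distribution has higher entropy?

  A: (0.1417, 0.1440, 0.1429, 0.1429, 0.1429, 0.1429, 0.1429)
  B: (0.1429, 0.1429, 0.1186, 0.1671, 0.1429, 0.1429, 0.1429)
A

Both distributions are close to uniform, making this a harder comparison.

H(A) = 2.8073 bits
H(B) = 2.8014 bits

The distribution closer to uniform has higher entropy.
Answer: A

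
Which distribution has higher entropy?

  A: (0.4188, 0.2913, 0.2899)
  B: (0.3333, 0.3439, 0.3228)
B

Both distributions are close to uniform, making this a harder comparison.

H(A) = 1.5621 bits
H(B) = 1.5845 bits

The distribution closer to uniform has higher entropy.
Answer: B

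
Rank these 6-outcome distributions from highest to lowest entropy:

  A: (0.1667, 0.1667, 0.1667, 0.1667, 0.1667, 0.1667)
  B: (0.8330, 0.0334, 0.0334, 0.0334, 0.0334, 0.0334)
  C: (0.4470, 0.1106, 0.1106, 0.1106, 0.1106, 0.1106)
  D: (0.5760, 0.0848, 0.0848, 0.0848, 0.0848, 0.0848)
A > C > D > B

Key insight: Entropy is maximized by uniform distributions and minimized by concentrated distributions.

Entropies:
  H(A) = 2.5850 bits
  H(B) = 1.0386 bits
  H(C) = 2.2759 bits
  H(D) = 1.9678 bits

Ranking: A > C > D > B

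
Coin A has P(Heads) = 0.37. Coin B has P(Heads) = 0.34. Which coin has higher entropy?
A

For binary distributions, entropy is maximized at p=0.5 and decreases as p moves toward 0 or 1.

H(A) = H(0.37) = 0.9507 bits
H(B) = H(0.34) = 0.9248 bits

Distribution A (p=0.37) is closer to uniform (p=0.5), so it has higher entropy.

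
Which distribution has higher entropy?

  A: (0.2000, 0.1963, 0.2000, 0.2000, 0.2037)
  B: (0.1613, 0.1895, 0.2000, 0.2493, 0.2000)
A

Both distributions are close to uniform, making this a harder comparison.

H(A) = 2.3218 bits
H(B) = 2.3076 bits

The distribution closer to uniform has higher entropy.
Answer: A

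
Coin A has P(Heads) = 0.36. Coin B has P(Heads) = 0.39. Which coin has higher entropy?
B

For binary distributions, entropy is maximized at p=0.5 and decreases as p moves toward 0 or 1.

H(A) = H(0.36) = 0.9427 bits
H(B) = H(0.39) = 0.9648 bits

Distribution B (p=0.39) is closer to uniform (p=0.5), so it has higher entropy.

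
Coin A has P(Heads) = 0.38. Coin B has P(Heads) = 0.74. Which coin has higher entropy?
A

For binary distributions, entropy is maximized at p=0.5 and decreases as p moves toward 0 or 1.

H(A) = H(0.38) = 0.9580 bits
H(B) = H(0.74) = 0.8267 bits

Distribution A (p=0.38) is closer to uniform (p=0.5), so it has higher entropy.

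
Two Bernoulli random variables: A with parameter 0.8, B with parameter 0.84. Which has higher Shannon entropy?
A

For binary distributions, entropy is maximized at p=0.5 and decreases as p moves toward 0 or 1.

H(A) = H(0.8) = 0.7219 bits
H(B) = H(0.84) = 0.6343 bits

Distribution A (p=0.8) is closer to uniform (p=0.5), so it has higher entropy.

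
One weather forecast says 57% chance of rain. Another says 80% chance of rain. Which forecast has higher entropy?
57% forecast

Treat each forecast as a Bernoulli distribution. Binary entropy is maximized at p=0.5 and falls off symmetrically toward 0 or 1. The 57% forecast is closer to 50%, so it is more uncertain. H(57%) ≈ 0.986 bits, H(80%) ≈ 0.722 bits.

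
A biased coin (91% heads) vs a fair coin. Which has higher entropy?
Fair coin

The fair coin is uniform (p=0.5), maximizing binary entropy at 1 bit. The biased coin has H(0.91) ≈ 0.436 bits — its outcome is more predictable, so its entropy is lower.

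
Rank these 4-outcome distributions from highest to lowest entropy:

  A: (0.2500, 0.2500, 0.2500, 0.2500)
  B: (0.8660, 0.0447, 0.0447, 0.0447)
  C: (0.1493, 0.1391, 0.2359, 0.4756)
A > C > B

Key insight: Entropy is maximized by uniform distributions and minimized by concentrated distributions.

- Uniform distributions have maximum entropy log₂(4) = 2.0000 bits
- The more "peaked" or concentrated a distribution, the lower its entropy

Entropies:
  H(A) = 2.0000 bits
  H(B) = 0.7807 bits
  H(C) = 1.8071 bits

Ranking: A > C > B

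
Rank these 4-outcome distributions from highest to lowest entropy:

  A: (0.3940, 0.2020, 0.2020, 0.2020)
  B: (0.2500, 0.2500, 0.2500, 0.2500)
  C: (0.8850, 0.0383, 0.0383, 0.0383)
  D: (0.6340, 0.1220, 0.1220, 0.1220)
B > A > D > C

Key insight: Entropy is maximized by uniform distributions and minimized by concentrated distributions.

Entropies:
  H(A) = 1.9278 bits
  H(B) = 2.0000 bits
  H(C) = 0.6971 bits
  H(D) = 1.5276 bits

Ranking: B > A > D > C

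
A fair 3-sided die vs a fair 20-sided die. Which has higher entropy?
20-sided die

Both are uniform distributions; for uniform over n outcomes, H = log₂(n). H(3-sided) = log₂(3) = 1.585 bits and H(20-sided) = log₂(20) = 4.322 bits. More outcomes in a uniform distribution means higher entropy.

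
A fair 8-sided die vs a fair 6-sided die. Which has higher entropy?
8-sided die

Both are uniform distributions; for uniform over n outcomes, H = log₂(n). H(8-sided) = log₂(8) = 3.000 bits and H(6-sided) = log₂(6) = 2.585 bits. More outcomes in a uniform distribution means higher entropy.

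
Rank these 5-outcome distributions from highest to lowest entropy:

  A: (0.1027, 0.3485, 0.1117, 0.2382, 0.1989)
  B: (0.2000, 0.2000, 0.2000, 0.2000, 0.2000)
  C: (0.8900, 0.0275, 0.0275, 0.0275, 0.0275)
B > A > C

Key insight: Entropy is maximized by uniform distributions and minimized by concentrated distributions.

- Uniform distributions have maximum entropy log₂(5) = 2.3219 bits
- The more "peaked" or concentrated a distribution, the lower its entropy

Entropies:
  H(A) = 2.1769 bits
  H(B) = 2.3219 bits
  H(C) = 0.7199 bits

Ranking: B > A > C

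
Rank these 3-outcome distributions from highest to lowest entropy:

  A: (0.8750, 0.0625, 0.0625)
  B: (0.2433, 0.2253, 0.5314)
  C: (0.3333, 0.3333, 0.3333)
C > B > A

Key insight: Entropy is maximized by uniform distributions and minimized by concentrated distributions.

- Uniform distributions have maximum entropy log₂(3) = 1.5850 bits
- The more "peaked" or concentrated a distribution, the lower its entropy

Entropies:
  H(A) = 0.6686 bits
  H(B) = 1.4652 bits
  H(C) = 1.5850 bits

Ranking: C > B > A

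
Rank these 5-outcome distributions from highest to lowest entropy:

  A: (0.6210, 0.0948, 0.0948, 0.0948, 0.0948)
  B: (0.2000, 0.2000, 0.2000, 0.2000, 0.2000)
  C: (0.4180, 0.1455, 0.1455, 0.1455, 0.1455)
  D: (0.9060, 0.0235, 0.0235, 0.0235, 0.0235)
B > C > A > D

Key insight: Entropy is maximized by uniform distributions and minimized by concentrated distributions.

Entropies:
  H(A) = 1.7153 bits
  H(B) = 2.3219 bits
  H(C) = 2.1445 bits
  H(D) = 0.6377 bits

Ranking: B > C > A > D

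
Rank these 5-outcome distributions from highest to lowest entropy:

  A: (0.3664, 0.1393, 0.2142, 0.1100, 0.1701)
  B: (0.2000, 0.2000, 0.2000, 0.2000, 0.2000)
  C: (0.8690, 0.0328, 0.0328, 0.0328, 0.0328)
B > A > C

Key insight: Entropy is maximized by uniform distributions and minimized by concentrated distributions.

- Uniform distributions have maximum entropy log₂(5) = 2.3219 bits
- The more "peaked" or concentrated a distribution, the lower its entropy

Entropies:
  H(A) = 2.1881 bits
  H(B) = 2.3219 bits
  H(C) = 0.8222 bits

Ranking: B > A > C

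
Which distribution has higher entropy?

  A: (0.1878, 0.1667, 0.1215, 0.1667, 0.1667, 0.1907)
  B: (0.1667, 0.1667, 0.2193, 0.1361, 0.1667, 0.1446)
A

Both distributions are close to uniform, making this a harder comparison.

H(A) = 2.5709 bits
H(B) = 2.5675 bits

The distribution closer to uniform has higher entropy.
Answer: A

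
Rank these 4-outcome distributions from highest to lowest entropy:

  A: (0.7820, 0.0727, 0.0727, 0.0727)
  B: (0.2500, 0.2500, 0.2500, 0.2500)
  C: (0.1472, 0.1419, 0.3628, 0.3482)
B > C > A

Key insight: Entropy is maximized by uniform distributions and minimized by concentrated distributions.

- Uniform distributions have maximum entropy log₂(4) = 2.0000 bits
- The more "peaked" or concentrated a distribution, the lower its entropy

Entropies:
  H(A) = 1.1020 bits
  H(B) = 2.0000 bits
  H(C) = 1.8672 bits

Ranking: B > C > A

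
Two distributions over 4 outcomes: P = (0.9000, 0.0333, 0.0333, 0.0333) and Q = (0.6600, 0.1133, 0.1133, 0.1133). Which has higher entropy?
Q

P is highly concentrated on one outcome (90%), making it nearly deterministic. Q spreads its mass more evenly (max 66%). The more spread-out distribution has higher entropy: H(P) ≈ 0.627 bits, H(Q) ≈ 1.464 bits.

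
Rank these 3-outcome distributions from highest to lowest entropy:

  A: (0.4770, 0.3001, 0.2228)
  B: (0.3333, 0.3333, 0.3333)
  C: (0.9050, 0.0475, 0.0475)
B > A > C

Key insight: Entropy is maximized by uniform distributions and minimized by concentrated distributions.

- Uniform distributions have maximum entropy log₂(3) = 1.5850 bits
- The more "peaked" or concentrated a distribution, the lower its entropy

Entropies:
  H(A) = 1.5132 bits
  H(B) = 1.5850 bits
  H(C) = 0.5479 bits

Ranking: B > A > C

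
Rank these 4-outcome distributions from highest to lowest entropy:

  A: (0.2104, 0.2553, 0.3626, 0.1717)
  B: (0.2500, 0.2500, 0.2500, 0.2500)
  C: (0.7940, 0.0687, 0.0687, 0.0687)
B > A > C

Key insight: Entropy is maximized by uniform distributions and minimized by concentrated distributions.

- Uniform distributions have maximum entropy log₂(4) = 2.0000 bits
- The more "peaked" or concentrated a distribution, the lower its entropy

Entropies:
  H(A) = 1.9432 bits
  H(B) = 2.0000 bits
  H(C) = 1.0603 bits

Ranking: B > A > C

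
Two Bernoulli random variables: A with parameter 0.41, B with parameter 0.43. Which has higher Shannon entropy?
B

For binary distributions, entropy is maximized at p=0.5 and decreases as p moves toward 0 or 1.

H(A) = H(0.41) = 0.9765 bits
H(B) = H(0.43) = 0.9858 bits

Distribution B (p=0.43) is closer to uniform (p=0.5), so it has higher entropy.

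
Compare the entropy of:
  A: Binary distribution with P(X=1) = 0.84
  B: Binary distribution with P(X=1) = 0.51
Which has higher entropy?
B

For binary distributions, entropy is maximized at p=0.5 and decreases as p moves toward 0 or 1.

H(A) = H(0.84) = 0.6343 bits
H(B) = H(0.51) = 0.9997 bits

Distribution B (p=0.51) is closer to uniform (p=0.5), so it has higher entropy.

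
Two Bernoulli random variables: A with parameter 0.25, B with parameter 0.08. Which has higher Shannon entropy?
A

For binary distributions, entropy is maximized at p=0.5 and decreases as p moves toward 0 or 1.

H(A) = H(0.25) = 0.8113 bits
H(B) = H(0.08) = 0.4022 bits

Distribution A (p=0.25) is closer to uniform (p=0.5), so it has higher entropy.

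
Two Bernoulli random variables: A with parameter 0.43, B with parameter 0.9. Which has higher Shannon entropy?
A

For binary distributions, entropy is maximized at p=0.5 and decreases as p moves toward 0 or 1.

H(A) = H(0.43) = 0.9858 bits
H(B) = H(0.9) = 0.4690 bits

Distribution A (p=0.43) is closer to uniform (p=0.5), so it has higher entropy.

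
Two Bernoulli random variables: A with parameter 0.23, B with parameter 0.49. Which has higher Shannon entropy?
B

For binary distributions, entropy is maximized at p=0.5 and decreases as p moves toward 0 or 1.

H(A) = H(0.23) = 0.7780 bits
H(B) = H(0.49) = 0.9997 bits

Distribution B (p=0.49) is closer to uniform (p=0.5), so it has higher entropy.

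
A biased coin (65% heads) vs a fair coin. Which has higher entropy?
Fair coin

The fair coin is uniform (p=0.5), maximizing binary entropy at 1 bit. The biased coin has H(0.65) ≈ 0.934 bits — its outcome is more predictable, so its entropy is lower.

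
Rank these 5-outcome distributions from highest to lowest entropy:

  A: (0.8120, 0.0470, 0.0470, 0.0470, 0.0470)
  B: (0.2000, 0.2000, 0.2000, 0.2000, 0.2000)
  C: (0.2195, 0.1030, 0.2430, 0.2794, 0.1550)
B > C > A

Key insight: Entropy is maximized by uniform distributions and minimized by concentrated distributions.

- Uniform distributions have maximum entropy log₂(5) = 2.3219 bits
- The more "peaked" or concentrated a distribution, the lower its entropy

Entropies:
  H(A) = 1.0733 bits
  H(B) = 2.3219 bits
  H(C) = 2.2449 bits

Ranking: B > C > A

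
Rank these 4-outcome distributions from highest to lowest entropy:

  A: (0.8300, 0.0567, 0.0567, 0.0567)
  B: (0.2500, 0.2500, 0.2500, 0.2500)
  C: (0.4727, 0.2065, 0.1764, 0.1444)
B > C > A

Key insight: Entropy is maximized by uniform distributions and minimized by concentrated distributions.

- Uniform distributions have maximum entropy log₂(4) = 2.0000 bits
- The more "peaked" or concentrated a distribution, the lower its entropy

Entropies:
  H(A) = 0.9271 bits
  H(B) = 2.0000 bits
  H(C) = 1.8255 bits

Ranking: B > C > A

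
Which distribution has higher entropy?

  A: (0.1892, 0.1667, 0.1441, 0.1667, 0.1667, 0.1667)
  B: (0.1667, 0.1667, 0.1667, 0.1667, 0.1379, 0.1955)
A

Both distributions are close to uniform, making this a harder comparison.

H(A) = 2.5806 bits
H(B) = 2.5777 bits

The distribution closer to uniform has higher entropy.
Answer: A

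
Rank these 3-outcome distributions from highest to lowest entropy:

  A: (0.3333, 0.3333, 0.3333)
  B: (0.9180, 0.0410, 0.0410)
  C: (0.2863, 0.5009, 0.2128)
A > C > B

Key insight: Entropy is maximized by uniform distributions and minimized by concentrated distributions.

- Uniform distributions have maximum entropy log₂(3) = 1.5850 bits
- The more "peaked" or concentrated a distribution, the lower its entropy

Entropies:
  H(A) = 1.5850 bits
  H(B) = 0.4912 bits
  H(C) = 1.4913 bits

Ranking: A > C > B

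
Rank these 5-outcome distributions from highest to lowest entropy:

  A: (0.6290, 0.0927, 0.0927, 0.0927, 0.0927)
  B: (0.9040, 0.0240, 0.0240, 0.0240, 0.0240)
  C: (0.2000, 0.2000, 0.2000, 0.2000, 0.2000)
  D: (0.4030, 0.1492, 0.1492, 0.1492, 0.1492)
C > D > A > B

Key insight: Entropy is maximized by uniform distributions and minimized by concentrated distributions.

Entropies:
  H(A) = 1.6934 bits
  H(B) = 0.6482 bits
  H(C) = 2.3219 bits
  H(D) = 2.1667 bits

Ranking: C > D > A > B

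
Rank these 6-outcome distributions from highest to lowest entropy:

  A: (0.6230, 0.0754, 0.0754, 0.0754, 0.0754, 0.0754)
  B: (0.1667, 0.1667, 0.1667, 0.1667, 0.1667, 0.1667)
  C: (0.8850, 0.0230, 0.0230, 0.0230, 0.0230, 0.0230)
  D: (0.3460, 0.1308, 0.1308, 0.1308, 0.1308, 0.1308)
B > D > A > C

Key insight: Entropy is maximized by uniform distributions and minimized by concentrated distributions.

Entropies:
  H(A) = 1.8313 bits
  H(B) = 2.5850 bits
  H(C) = 0.7818 bits
  H(D) = 2.4490 bits

Ranking: B > D > A > C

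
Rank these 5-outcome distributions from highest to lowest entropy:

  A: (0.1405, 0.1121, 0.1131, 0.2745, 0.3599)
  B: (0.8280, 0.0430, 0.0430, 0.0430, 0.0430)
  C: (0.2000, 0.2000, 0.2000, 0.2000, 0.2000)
C > A > B

Key insight: Entropy is maximized by uniform distributions and minimized by concentrated distributions.

- Uniform distributions have maximum entropy log₂(5) = 2.3219 bits
- The more "peaked" or concentrated a distribution, the lower its entropy

Entropies:
  H(A) = 2.1498 bits
  H(B) = 1.0063 bits
  H(C) = 2.3219 bits

Ranking: C > A > B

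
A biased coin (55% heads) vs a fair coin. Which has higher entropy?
Fair coin

The fair coin is uniform (p=0.5), maximizing binary entropy at 1 bit. The biased coin has H(0.55) ≈ 0.993 bits — its outcome is more predictable, so its entropy is lower.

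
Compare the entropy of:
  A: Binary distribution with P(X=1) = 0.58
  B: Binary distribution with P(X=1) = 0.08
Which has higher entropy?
A

For binary distributions, entropy is maximized at p=0.5 and decreases as p moves toward 0 or 1.

H(A) = H(0.58) = 0.9815 bits
H(B) = H(0.08) = 0.4022 bits

Distribution A (p=0.58) is closer to uniform (p=0.5), so it has higher entropy.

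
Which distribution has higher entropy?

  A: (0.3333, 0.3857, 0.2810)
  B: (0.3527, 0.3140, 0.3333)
B

Both distributions are close to uniform, making this a harder comparison.

H(A) = 1.5730 bits
H(B) = 1.5833 bits

The distribution closer to uniform has higher entropy.
Answer: B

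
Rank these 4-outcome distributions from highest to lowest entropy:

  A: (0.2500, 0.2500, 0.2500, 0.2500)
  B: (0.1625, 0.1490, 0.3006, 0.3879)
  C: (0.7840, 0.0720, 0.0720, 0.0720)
A > B > C

Key insight: Entropy is maximized by uniform distributions and minimized by concentrated distributions.

- Uniform distributions have maximum entropy log₂(4) = 2.0000 bits
- The more "peaked" or concentrated a distribution, the lower its entropy

Entropies:
  H(A) = 2.0000 bits
  H(B) = 1.8865 bits
  H(C) = 1.0951 bits

Ranking: A > B > C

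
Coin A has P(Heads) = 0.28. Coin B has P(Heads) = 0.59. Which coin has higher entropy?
B

For binary distributions, entropy is maximized at p=0.5 and decreases as p moves toward 0 or 1.

H(A) = H(0.28) = 0.8555 bits
H(B) = H(0.59) = 0.9765 bits

Distribution B (p=0.59) is closer to uniform (p=0.5), so it has higher entropy.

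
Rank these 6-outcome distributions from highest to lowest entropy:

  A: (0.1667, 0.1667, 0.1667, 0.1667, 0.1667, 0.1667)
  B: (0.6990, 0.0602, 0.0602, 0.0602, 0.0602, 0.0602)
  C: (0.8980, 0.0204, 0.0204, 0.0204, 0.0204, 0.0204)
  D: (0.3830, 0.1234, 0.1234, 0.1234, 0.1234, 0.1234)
A > D > B > C

Key insight: Entropy is maximized by uniform distributions and minimized by concentrated distributions.

Entropies:
  H(A) = 2.5850 bits
  H(B) = 1.5814 bits
  H(C) = 0.7121 bits
  H(D) = 2.3928 bits

Ranking: A > D > B > C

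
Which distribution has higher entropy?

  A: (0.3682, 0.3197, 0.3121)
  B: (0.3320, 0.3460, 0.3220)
B

Both distributions are close to uniform, making this a harder comparison.

H(A) = 1.5810 bits
H(B) = 1.5843 bits

The distribution closer to uniform has higher entropy.
Answer: B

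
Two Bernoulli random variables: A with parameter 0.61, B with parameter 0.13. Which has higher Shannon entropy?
A

For binary distributions, entropy is maximized at p=0.5 and decreases as p moves toward 0 or 1.

H(A) = H(0.61) = 0.9648 bits
H(B) = H(0.13) = 0.5574 bits

Distribution A (p=0.61) is closer to uniform (p=0.5), so it has higher entropy.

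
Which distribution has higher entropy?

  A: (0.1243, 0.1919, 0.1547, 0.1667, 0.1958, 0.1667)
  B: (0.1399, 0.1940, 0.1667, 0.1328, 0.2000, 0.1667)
A

Both distributions are close to uniform, making this a harder comparison.

H(A) = 2.5697 bits
H(B) = 2.5688 bits

The distribution closer to uniform has higher entropy.
Answer: A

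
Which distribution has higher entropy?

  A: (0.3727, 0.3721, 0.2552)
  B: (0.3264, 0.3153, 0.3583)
B

Both distributions are close to uniform, making this a harder comparison.

H(A) = 1.5642 bits
H(B) = 1.5828 bits

The distribution closer to uniform has higher entropy.
Answer: B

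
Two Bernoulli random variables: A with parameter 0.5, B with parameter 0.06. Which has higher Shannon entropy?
A

For binary distributions, entropy is maximized at p=0.5 and decreases as p moves toward 0 or 1.

H(A) = H(0.5) = 1.0000 bits
H(B) = H(0.06) = 0.3274 bits

Distribution A (p=0.5) is closer to uniform (p=0.5), so it has higher entropy.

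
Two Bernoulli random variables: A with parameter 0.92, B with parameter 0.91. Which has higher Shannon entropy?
B

For binary distributions, entropy is maximized at p=0.5 and decreases as p moves toward 0 or 1.

H(A) = H(0.92) = 0.4022 bits
H(B) = H(0.91) = 0.4365 bits

Distribution B (p=0.91) is closer to uniform (p=0.5), so it has higher entropy.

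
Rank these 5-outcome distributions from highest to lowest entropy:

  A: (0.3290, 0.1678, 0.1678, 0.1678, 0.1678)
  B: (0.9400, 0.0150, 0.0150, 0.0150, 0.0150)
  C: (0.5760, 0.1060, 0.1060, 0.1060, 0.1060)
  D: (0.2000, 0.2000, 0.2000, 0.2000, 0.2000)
D > A > C > B

Key insight: Entropy is maximized by uniform distributions and minimized by concentrated distributions.

Entropies:
  H(A) = 2.2559 bits
  H(B) = 0.4474 bits
  H(C) = 1.8313 bits
  H(D) = 2.3219 bits

Ranking: D > A > C > B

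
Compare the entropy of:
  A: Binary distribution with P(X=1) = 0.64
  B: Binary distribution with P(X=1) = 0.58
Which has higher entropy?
B

For binary distributions, entropy is maximized at p=0.5 and decreases as p moves toward 0 or 1.

H(A) = H(0.64) = 0.9427 bits
H(B) = H(0.58) = 0.9815 bits

Distribution B (p=0.58) is closer to uniform (p=0.5), so it has higher entropy.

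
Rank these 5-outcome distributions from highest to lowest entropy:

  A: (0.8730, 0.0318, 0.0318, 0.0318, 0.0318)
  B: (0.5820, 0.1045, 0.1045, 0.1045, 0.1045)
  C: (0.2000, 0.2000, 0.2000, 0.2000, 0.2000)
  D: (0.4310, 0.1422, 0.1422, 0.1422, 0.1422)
C > D > B > A

Key insight: Entropy is maximized by uniform distributions and minimized by concentrated distributions.

Entropies:
  H(A) = 0.8032 bits
  H(B) = 1.8165 bits
  H(C) = 2.3219 bits
  H(D) = 2.1242 bits

Ranking: C > D > B > A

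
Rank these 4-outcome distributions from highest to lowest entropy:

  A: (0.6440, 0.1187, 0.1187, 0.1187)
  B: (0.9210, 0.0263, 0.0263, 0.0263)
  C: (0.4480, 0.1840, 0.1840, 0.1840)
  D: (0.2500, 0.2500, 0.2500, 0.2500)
D > C > A > B

Key insight: Entropy is maximized by uniform distributions and minimized by concentrated distributions.

Entropies:
  H(A) = 1.5036 bits
  H(B) = 0.5239 bits
  H(C) = 1.8671 bits
  H(D) = 2.0000 bits

Ranking: D > C > A > B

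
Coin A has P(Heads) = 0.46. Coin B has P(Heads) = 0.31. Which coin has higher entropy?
A

For binary distributions, entropy is maximized at p=0.5 and decreases as p moves toward 0 or 1.

H(A) = H(0.46) = 0.9954 bits
H(B) = H(0.31) = 0.8932 bits

Distribution A (p=0.46) is closer to uniform (p=0.5), so it has higher entropy.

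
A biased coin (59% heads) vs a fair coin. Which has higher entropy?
Fair coin

The fair coin is uniform (p=0.5), maximizing binary entropy at 1 bit. The biased coin has H(0.59) ≈ 0.977 bits — its outcome is more predictable, so its entropy is lower.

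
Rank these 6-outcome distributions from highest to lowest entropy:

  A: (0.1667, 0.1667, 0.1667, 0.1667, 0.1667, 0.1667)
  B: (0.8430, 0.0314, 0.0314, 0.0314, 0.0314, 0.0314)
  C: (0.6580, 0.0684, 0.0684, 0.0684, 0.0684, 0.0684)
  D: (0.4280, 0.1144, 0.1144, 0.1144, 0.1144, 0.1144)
A > D > C > B

Key insight: Entropy is maximized by uniform distributions and minimized by concentrated distributions.

Entropies:
  H(A) = 2.5850 bits
  H(B) = 0.9916 bits
  H(C) = 1.7208 bits
  H(D) = 2.3131 bits

Ranking: A > D > C > B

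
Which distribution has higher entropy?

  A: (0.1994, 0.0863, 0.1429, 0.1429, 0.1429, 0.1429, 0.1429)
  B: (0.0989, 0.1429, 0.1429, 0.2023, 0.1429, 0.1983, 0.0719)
A

Both distributions are close to uniform, making this a harder comparison.

H(A) = 2.7742 bits
H(B) = 2.7357 bits

The distribution closer to uniform has higher entropy.
Answer: A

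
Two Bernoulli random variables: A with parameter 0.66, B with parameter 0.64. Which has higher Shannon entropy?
B

For binary distributions, entropy is maximized at p=0.5 and decreases as p moves toward 0 or 1.

H(A) = H(0.66) = 0.9248 bits
H(B) = H(0.64) = 0.9427 bits

Distribution B (p=0.64) is closer to uniform (p=0.5), so it has higher entropy.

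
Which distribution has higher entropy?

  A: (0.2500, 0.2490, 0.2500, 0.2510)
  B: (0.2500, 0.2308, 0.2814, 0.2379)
A

Both distributions are close to uniform, making this a harder comparison.

H(A) = 2.0000 bits
H(B) = 1.9957 bits

The distribution closer to uniform has higher entropy.
Answer: A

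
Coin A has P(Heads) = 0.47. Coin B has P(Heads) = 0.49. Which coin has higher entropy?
B

For binary distributions, entropy is maximized at p=0.5 and decreases as p moves toward 0 or 1.

H(A) = H(0.47) = 0.9974 bits
H(B) = H(0.49) = 0.9997 bits

Distribution B (p=0.49) is closer to uniform (p=0.5), so it has higher entropy.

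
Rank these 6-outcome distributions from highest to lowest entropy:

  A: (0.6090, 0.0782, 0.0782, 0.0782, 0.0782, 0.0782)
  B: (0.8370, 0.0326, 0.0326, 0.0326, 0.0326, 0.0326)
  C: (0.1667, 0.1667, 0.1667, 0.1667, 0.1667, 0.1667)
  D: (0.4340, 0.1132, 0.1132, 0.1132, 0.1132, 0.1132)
C > D > A > B

Key insight: Entropy is maximized by uniform distributions and minimized by concentrated distributions.

Entropies:
  H(A) = 1.8733 bits
  H(B) = 1.0199 bits
  H(C) = 2.5850 bits
  H(D) = 2.3016 bits

Ranking: C > D > A > B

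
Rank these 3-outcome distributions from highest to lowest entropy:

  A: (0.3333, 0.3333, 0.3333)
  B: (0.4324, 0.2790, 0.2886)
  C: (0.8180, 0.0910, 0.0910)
A > B > C

Key insight: Entropy is maximized by uniform distributions and minimized by concentrated distributions.

- Uniform distributions have maximum entropy log₂(3) = 1.5850 bits
- The more "peaked" or concentrated a distribution, the lower its entropy

Entropies:
  H(A) = 1.5850 bits
  H(B) = 1.5542 bits
  H(C) = 0.8664 bits

Ranking: A > B > C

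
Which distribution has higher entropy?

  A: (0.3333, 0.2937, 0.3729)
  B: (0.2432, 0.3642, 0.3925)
A

Both distributions are close to uniform, making this a harder comparison.

H(A) = 1.5782 bits
H(B) = 1.5564 bits

The distribution closer to uniform has higher entropy.
Answer: A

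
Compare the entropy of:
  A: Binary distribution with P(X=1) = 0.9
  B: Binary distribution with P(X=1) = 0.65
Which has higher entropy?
B

For binary distributions, entropy is maximized at p=0.5 and decreases as p moves toward 0 or 1.

H(A) = H(0.9) = 0.4690 bits
H(B) = H(0.65) = 0.9341 bits

Distribution B (p=0.65) is closer to uniform (p=0.5), so it has higher entropy.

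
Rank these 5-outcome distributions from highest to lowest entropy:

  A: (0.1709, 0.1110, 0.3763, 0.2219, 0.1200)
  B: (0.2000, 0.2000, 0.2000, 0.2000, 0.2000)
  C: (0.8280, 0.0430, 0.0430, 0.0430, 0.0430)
B > A > C

Key insight: Entropy is maximized by uniform distributions and minimized by concentrated distributions.

- Uniform distributions have maximum entropy log₂(5) = 2.3219 bits
- The more "peaked" or concentrated a distribution, the lower its entropy

Entropies:
  H(A) = 2.1672 bits
  H(B) = 2.3219 bits
  H(C) = 1.0063 bits

Ranking: B > A > C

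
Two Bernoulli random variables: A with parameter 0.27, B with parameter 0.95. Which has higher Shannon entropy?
A

For binary distributions, entropy is maximized at p=0.5 and decreases as p moves toward 0 or 1.

H(A) = H(0.27) = 0.8415 bits
H(B) = H(0.95) = 0.2864 bits

Distribution A (p=0.27) is closer to uniform (p=0.5), so it has higher entropy.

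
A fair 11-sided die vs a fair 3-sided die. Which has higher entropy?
11-sided die

Both are uniform distributions; for uniform over n outcomes, H = log₂(n). H(11-sided) = log₂(11) = 3.459 bits and H(3-sided) = log₂(3) = 1.585 bits. More outcomes in a uniform distribution means higher entropy.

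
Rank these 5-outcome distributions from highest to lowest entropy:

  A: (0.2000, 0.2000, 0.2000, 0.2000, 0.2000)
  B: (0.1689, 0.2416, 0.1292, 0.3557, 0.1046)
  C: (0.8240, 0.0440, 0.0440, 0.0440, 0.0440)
A > B > C

Key insight: Entropy is maximized by uniform distributions and minimized by concentrated distributions.

- Uniform distributions have maximum entropy log₂(5) = 2.3219 bits
- The more "peaked" or concentrated a distribution, the lower its entropy

Entropies:
  H(A) = 2.3219 bits
  H(B) = 2.1810 bits
  H(C) = 1.0232 bits

Ranking: A > B > C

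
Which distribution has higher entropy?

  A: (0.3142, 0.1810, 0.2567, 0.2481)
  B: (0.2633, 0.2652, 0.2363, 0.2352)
B

Both distributions are close to uniform, making this a harder comparison.

H(A) = 1.9736 bits
H(B) = 1.9976 bits

The distribution closer to uniform has higher entropy.
Answer: B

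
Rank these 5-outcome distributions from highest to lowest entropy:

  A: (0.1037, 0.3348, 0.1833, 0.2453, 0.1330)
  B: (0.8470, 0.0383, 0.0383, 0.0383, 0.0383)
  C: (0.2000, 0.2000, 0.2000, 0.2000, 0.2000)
C > A > B

Key insight: Entropy is maximized by uniform distributions and minimized by concentrated distributions.

- Uniform distributions have maximum entropy log₂(5) = 2.3219 bits
- The more "peaked" or concentrated a distribution, the lower its entropy

Entropies:
  H(A) = 2.2006 bits
  H(B) = 0.9233 bits
  H(C) = 2.3219 bits

Ranking: C > A > B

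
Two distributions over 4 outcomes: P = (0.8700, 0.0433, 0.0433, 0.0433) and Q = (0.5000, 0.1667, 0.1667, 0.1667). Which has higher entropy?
Q

P is highly concentrated on one outcome (87%), making it nearly deterministic. Q spreads its mass more evenly (max 50%). The more spread-out distribution has higher entropy: H(P) ≈ 0.763 bits, H(Q) ≈ 1.792 bits.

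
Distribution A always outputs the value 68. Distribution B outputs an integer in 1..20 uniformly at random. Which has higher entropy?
B

A is deterministic, so H(A) = 0. B is uniform over 20 outcomes, so H(B) = log₂(20) = 4.322 bits. Any distribution with genuine randomness has higher entropy than a deterministic one.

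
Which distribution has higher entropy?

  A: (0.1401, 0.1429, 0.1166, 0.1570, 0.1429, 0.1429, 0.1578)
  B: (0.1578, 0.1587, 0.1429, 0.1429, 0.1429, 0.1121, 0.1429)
A

Both distributions are close to uniform, making this a harder comparison.

H(A) = 2.8015 bits
H(B) = 2.7999 bits

The distribution closer to uniform has higher entropy.
Answer: A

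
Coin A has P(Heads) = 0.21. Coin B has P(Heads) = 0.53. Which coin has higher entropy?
B

For binary distributions, entropy is maximized at p=0.5 and decreases as p moves toward 0 or 1.

H(A) = H(0.21) = 0.7415 bits
H(B) = H(0.53) = 0.9974 bits

Distribution B (p=0.53) is closer to uniform (p=0.5), so it has higher entropy.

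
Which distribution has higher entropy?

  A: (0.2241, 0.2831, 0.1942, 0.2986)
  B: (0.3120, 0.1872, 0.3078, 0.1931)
A

Both distributions are close to uniform, making this a harder comparison.

H(A) = 1.9788 bits
H(B) = 1.9581 bits

The distribution closer to uniform has higher entropy.
Answer: A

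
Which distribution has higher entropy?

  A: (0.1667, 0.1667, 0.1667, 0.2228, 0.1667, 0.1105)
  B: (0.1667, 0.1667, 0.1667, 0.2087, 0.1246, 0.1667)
B

Both distributions are close to uniform, making this a harder comparison.

H(A) = 2.5571 bits
H(B) = 2.5695 bits

The distribution closer to uniform has higher entropy.
Answer: B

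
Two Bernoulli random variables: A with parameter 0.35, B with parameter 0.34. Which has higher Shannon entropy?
A

For binary distributions, entropy is maximized at p=0.5 and decreases as p moves toward 0 or 1.

H(A) = H(0.35) = 0.9341 bits
H(B) = H(0.34) = 0.9248 bits

Distribution A (p=0.35) is closer to uniform (p=0.5), so it has higher entropy.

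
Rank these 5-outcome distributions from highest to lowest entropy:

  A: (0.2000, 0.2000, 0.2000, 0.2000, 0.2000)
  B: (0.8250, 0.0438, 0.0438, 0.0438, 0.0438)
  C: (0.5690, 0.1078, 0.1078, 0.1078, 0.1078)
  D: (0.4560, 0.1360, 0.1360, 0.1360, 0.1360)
A > D > C > B

Key insight: Entropy is maximized by uniform distributions and minimized by concentrated distributions.

Entropies:
  H(A) = 2.3219 bits
  H(B) = 1.0190 bits
  H(C) = 1.8482 bits
  H(D) = 2.0824 bits

Ranking: A > D > C > B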